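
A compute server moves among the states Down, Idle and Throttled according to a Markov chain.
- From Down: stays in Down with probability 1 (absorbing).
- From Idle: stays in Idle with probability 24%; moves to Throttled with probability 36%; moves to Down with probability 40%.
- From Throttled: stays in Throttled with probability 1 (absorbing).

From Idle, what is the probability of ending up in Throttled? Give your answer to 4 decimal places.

0.4737

Let h(s) be the probability of absorption at Throttled starting from transient state s. Then h(Throttled) = 1 and h(Down) = 0. By first-step analysis:
h(Idle) = 0.4·0 + 0.24·h(Idle) + 0.36·1
Solving: h(Idle) = 0.4737.
Starting from Idle, the probability is 0.4737.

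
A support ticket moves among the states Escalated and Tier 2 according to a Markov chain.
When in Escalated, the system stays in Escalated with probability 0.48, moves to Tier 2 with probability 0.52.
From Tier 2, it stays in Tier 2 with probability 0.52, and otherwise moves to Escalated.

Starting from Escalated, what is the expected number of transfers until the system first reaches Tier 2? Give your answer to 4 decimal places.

1.9231

Let t(s) be the expected number of transfers to first reach Tier 2 from state s, with t(Tier 2) = 0. Conditioning on the first transfer:
t(Escalated) = 1 + 0.48·t(Escalated)
Solving: t(Escalated) = 1.9231.
Expected transfers from Escalated to Tier 2: 1.9231.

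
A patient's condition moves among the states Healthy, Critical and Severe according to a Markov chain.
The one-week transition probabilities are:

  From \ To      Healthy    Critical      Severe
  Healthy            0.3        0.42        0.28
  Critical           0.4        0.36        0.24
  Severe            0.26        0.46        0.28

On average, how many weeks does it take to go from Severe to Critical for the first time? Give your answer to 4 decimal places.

Let t(s) be the expected number of weeks to first reach Critical from state s, with t(Critical) = 0. Conditioning on the first week:
t(Healthy) = 1 + 0.3·t(Healthy) + 0.28·t(Severe)
t(Severe) = 1 + 0.26·t(Healthy) + 0.28·t(Severe)
Solving: t(Healthy) = 2.3191, t(Severe) = 2.2263.
Expected weeks from Severe to Critical: 2.2263.

2.2263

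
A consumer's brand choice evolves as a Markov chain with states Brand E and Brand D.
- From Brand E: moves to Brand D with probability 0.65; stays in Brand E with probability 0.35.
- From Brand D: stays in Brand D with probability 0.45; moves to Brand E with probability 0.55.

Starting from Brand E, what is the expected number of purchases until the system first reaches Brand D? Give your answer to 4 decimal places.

1.5385

Let t(s) be the expected number of purchases to first reach Brand D from state s, with t(Brand D) = 0. Conditioning on the first purchase:
t(Brand E) = 1 + 0.35·t(Brand E)
Solving: t(Brand E) = 1.5385.
Expected purchases from Brand E to Brand D: 1.5385.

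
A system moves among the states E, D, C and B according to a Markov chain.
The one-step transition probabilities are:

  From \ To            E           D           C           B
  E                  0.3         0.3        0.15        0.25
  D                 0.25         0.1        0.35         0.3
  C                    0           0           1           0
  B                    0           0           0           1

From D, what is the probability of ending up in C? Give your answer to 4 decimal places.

0.5090

Let h(s) be the probability of absorption at C starting from transient state s. Then h(C) = 1 and h(B) = 0. By first-step analysis:
h(E) = 0.3·h(E) + 0.3·h(D) + 0.15·1 + 0.25·0
h(D) = 0.25·h(E) + 0.1·h(D) + 0.35·1 + 0.3·0
Solving: h(E) = 0.4324, h(D) = 0.5090.
Starting from D, the probability is 0.5090.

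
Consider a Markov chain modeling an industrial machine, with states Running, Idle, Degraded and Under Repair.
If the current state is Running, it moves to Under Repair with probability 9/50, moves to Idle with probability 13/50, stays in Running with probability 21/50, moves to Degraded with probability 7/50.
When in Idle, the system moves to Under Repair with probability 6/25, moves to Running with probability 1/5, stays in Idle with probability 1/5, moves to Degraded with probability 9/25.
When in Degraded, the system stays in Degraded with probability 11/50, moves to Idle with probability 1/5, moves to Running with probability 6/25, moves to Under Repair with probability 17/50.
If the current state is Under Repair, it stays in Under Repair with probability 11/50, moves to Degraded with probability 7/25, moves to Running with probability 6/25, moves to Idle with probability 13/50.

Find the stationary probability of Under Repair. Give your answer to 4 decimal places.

Let the stationary distribution be π with π = πP and π_1 + π_2 + π_3 + π_4 = 1.
π_1 = 0.42·π_1 + 0.2·π_2 + 0.24·π_3 + 0.24·π_4
π_2 = 0.26·π_1 + 0.2·π_2 + 0.2·π_3 + 0.26·π_4
π_3 = 0.14·π_1 + 0.36·π_2 + 0.22·π_3 + 0.28·π_4
Solving with the normalization constraint gives π = (0.2814, 0.2314, 0.2445, 0.2427).
So the stationary probability of Under Repair is 0.2427.

0.2427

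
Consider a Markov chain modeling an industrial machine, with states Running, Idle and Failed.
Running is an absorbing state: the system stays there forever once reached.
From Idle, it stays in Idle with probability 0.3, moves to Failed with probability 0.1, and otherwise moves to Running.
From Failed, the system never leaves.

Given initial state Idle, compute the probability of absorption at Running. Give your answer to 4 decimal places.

Let h(s) be the probability of absorption at Running starting from transient state s. Then h(Running) = 1 and h(Failed) = 0. By first-step analysis:
h(Idle) = 0.6·1 + 0.3·h(Idle) + 0.1·0
Solving: h(Idle) = 0.8571.
Starting from Idle, the probability is 0.8571.

0.8571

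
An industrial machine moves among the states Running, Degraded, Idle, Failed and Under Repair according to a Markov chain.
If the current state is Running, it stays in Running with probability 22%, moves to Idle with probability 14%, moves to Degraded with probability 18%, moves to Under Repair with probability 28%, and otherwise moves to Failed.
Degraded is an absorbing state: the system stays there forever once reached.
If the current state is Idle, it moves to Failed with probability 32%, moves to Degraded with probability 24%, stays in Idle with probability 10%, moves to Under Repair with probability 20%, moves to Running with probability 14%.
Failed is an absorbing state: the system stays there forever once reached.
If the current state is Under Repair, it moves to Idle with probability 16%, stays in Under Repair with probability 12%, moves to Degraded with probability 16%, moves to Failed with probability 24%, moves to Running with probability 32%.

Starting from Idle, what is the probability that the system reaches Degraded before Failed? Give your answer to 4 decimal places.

0.4340

Let h(s) be the probability of absorption at Degraded starting from transient state s. Then h(Degraded) = 1 and h(Failed) = 0. By first-step analysis:
h(Running) = 0.22·h(Running) + 0.18·1 + 0.14·h(Idle) + 0.18·0 + 0.28·h(Under Repair)
h(Idle) = 0.14·h(Running) + 0.24·1 + 0.1·h(Idle) + 0.32·0 + 0.2·h(Under Repair)
h(Under Repair) = 0.32·h(Running) + 0.16·1 + 0.16·h(Idle) + 0.24·0 + 0.12·h(Under Repair)
Solving: h(Running) = 0.4626, h(Idle) = 0.4340, h(Under Repair) = 0.4290.
Starting from Idle, the probability is 0.4340.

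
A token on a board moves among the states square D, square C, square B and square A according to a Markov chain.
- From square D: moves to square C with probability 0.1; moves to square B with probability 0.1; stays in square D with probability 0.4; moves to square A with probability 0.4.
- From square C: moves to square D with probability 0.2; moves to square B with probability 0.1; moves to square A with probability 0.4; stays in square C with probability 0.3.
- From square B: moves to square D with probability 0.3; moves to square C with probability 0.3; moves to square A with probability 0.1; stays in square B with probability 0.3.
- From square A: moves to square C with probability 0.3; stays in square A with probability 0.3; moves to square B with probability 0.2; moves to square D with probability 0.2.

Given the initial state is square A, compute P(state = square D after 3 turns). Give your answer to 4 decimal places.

Propagate the distribution vector 3 turns from square A.
After 0 turns: (0.0000, 0.0000, 0.0000, 1.0000)
After 1 turn: (0.2000, 0.3000, 0.2000, 0.3000)
After 2 turns: (0.2600, 0.2600, 0.1700, 0.3100)
After 3 turns: (0.2690, 0.2480, 0.1650, 0.3180)
P(in square D after 3 turns) = 0.2690

0.2690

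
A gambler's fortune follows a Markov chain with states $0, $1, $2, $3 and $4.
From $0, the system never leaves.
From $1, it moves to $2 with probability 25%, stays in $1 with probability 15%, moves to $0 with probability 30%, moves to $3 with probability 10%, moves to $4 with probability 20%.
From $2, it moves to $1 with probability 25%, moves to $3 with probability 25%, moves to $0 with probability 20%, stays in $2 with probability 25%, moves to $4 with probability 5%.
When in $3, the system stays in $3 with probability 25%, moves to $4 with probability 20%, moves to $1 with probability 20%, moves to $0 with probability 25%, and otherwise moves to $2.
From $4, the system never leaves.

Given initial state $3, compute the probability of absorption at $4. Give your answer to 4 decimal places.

Let h(s) be the probability of absorption at $4 starting from transient state s. Then h($4) = 1 and h($0) = 0. By first-step analysis:
h($1) = 0.3·0 + 0.15·h($1) + 0.25·h($2) + 0.1·h($3) + 0.2·1
h($2) = 0.2·0 + 0.25·h($1) + 0.25·h($2) + 0.25·h($3) + 0.05·1
h($3) = 0.25·0 + 0.2·h($1) + 0.1·h($2) + 0.25·h($3) + 0.2·1
Solving: h($1) = 0.3813, h($2) = 0.3313, h($3) = 0.4125.
Starting from $3, the probability is 0.4125.

0.4125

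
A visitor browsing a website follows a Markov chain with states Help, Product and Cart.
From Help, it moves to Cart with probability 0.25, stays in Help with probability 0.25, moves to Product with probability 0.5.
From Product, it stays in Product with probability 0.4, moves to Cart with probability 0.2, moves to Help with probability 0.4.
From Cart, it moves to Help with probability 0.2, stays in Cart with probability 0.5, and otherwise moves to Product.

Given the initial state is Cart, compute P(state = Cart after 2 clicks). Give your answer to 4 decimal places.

0.3600

Sum over the intermediate state after 1 click:
P = P(Cart→Help)·P(Help→Cart) + P(Cart→Product)·P(Product→Cart) + P(Cart→Cart)·P(Cart→Cart)
  = 0.2×0.25 + 0.3×0.2 + 0.5×0.5
  = 0.0500 + 0.0600 + 0.2500 = 0.3600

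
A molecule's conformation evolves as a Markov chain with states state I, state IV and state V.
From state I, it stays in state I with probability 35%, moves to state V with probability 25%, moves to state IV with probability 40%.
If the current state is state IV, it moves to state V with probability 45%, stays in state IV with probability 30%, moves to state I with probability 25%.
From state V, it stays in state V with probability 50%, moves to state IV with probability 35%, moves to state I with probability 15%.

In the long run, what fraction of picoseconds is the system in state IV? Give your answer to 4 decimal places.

Let the stationary distribution be π with π = πP and π_1 + π_2 + π_3 = 1.
π_1 = 0.35·π_1 + 0.25·π_2 + 0.15·π_3
π_2 = 0.4·π_1 + 0.3·π_2 + 0.35·π_3
Solving with the normalization constraint gives π = (0.2305, 0.3443, 0.4251).
So the stationary probability of state IV is 0.3443.

0.3443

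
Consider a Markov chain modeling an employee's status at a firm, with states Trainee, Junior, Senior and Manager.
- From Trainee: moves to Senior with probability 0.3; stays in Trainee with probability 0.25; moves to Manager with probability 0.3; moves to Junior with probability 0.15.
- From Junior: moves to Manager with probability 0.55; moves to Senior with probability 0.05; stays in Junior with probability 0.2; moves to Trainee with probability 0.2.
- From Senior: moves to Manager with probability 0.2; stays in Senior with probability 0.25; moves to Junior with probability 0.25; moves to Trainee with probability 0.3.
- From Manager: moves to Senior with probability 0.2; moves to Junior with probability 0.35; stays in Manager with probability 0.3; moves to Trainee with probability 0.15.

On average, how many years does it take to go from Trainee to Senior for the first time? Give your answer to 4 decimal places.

Let t(s) be the expected number of years to first reach Senior from state s, with t(Senior) = 0. Conditioning on the first year:
t(Trainee) = 1 + 0.25·t(Trainee) + 0.15·t(Junior) + 0.3·t(Manager)
t(Junior) = 1 + 0.2·t(Trainee) + 0.2·t(Junior) + 0.55·t(Manager)
t(Manager) = 1 + 0.15·t(Trainee) + 0.35·t(Junior) + 0.3·t(Manager)
Solving: t(Trainee) = 4.8583, t(Junior) = 6.3428, t(Manager) = 5.6410.
Expected years from Trainee to Senior: 4.8583.

4.8583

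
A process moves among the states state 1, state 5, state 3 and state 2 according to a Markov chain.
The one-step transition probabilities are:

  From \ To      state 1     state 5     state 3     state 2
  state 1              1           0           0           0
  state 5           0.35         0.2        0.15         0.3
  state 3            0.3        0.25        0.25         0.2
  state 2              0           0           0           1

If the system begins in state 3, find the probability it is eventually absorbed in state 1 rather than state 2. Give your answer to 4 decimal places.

Let h(s) be the probability of absorption at state 1 starting from transient state s. Then h(state 1) = 1 and h(state 2) = 0. By first-step analysis:
h(state 5) = 0.35·1 + 0.2·h(state 5) + 0.15·h(state 3) + 0.3·0
h(state 3) = 0.3·1 + 0.25·h(state 5) + 0.25·h(state 3) + 0.2·0
Solving: h(state 5) = 0.5467, h(state 3) = 0.5822.
Starting from state 3, the probability is 0.5822.

0.5822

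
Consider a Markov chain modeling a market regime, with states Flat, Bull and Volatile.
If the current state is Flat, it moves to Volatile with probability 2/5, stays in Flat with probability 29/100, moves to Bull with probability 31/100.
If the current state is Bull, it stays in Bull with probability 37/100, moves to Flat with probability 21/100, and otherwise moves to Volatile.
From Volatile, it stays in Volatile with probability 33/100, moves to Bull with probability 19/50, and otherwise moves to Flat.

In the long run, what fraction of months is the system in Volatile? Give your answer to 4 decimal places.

0.3805

Let the stationary distribution be π with π = πP and π_1 + π_2 + π_3 = 1.
π_1 = 0.29·π_1 + 0.21·π_2 + 0.29·π_3
π_2 = 0.31·π_1 + 0.37·π_2 + 0.38·π_3
Solving with the normalization constraint gives π = (0.2614, 0.3581, 0.3805).
So the stationary probability of Volatile is 0.3805.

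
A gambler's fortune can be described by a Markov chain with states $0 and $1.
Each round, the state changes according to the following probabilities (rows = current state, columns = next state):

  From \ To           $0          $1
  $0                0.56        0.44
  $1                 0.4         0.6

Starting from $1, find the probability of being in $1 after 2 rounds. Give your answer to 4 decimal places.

0.5360

Sum over the intermediate state after 1 round:
P = P($1→$0)·P($0→$1) + P($1→$1)·P($1→$1)
  = 0.4×0.44 + 0.6×0.6
  = 0.1760 + 0.3600 = 0.5360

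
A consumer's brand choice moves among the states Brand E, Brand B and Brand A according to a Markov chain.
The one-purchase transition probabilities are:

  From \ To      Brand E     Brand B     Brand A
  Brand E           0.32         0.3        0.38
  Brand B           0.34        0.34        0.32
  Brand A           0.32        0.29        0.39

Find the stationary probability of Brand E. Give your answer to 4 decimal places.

0.3262

Let the stationary distribution be π with π = πP and π_1 + π_2 + π_3 = 1.
π_1 = 0.32·π_1 + 0.34·π_2 + 0.32·π_3
π_2 = 0.3·π_1 + 0.34·π_2 + 0.29·π_3
Solving with the normalization constraint gives π = (0.3262, 0.3087, 0.3651).
So the stationary probability of Brand E is 0.3262.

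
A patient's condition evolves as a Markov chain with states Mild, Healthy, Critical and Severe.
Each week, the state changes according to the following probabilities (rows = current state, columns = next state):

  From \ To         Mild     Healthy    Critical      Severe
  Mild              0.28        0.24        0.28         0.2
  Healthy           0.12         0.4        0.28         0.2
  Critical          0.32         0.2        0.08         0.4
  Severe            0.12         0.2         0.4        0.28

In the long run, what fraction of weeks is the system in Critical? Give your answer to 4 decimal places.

Let the stationary distribution be π with π = πP and π_1 + π_2 + π_3 + π_4 = 1.
π_1 = 0.28·π_1 + 0.12·π_2 + 0.32·π_3 + 0.12·π_4
π_2 = 0.24·π_1 + 0.4·π_2 + 0.2·π_3 + 0.2·π_4
π_3 = 0.28·π_1 + 0.28·π_2 + 0.08·π_3 + 0.4·π_4
Solving with the normalization constraint gives π = (0.2049, 0.2602, 0.2607, 0.2741).
So the stationary probability of Critical is 0.2607.

0.2607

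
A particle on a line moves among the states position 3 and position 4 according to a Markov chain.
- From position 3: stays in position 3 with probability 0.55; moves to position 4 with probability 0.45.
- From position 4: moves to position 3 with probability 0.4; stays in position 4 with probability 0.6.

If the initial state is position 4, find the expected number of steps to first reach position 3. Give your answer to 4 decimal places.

Let t(s) be the expected number of steps to first reach position 3 from state s, with t(position 3) = 0. Conditioning on the first step:
t(position 4) = 1 + 0.6·t(position 4)
Solving: t(position 4) = 2.5000.
Expected steps from position 4 to position 3: 2.5000.

2.5000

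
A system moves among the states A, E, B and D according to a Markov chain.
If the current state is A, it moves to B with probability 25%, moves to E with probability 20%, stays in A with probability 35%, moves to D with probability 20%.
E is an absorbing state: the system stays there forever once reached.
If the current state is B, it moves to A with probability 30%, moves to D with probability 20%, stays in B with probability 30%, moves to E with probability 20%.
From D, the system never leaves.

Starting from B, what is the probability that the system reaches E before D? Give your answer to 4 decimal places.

Let h(s) be the probability of absorption at E starting from transient state s. Then h(E) = 1 and h(D) = 0. By first-step analysis:
h(A) = 0.35·h(A) + 0.2·1 + 0.25·h(B) + 0.2·0
h(B) = 0.3·h(A) + 0.2·1 + 0.3·h(B) + 0.2·0
Solving: h(A) = 0.5000, h(B) = 0.5000.
Starting from B, the probability is 0.5000.

0.5000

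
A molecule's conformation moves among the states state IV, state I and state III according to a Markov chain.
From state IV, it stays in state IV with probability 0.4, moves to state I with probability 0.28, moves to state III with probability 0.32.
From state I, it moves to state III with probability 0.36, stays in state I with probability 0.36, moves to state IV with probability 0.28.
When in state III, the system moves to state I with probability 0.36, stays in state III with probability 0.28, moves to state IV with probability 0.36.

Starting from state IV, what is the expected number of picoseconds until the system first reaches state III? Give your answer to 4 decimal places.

3.0105

Let t(s) be the expected number of picoseconds to first reach state III from state s, with t(state III) = 0. Conditioning on the first picosecond:
t(state IV) = 1 + 0.4·t(state IV) + 0.28·t(state I)
t(state I) = 1 + 0.28·t(state IV) + 0.36·t(state I)
Solving: t(state IV) = 3.0105, t(state I) = 2.8796.
Expected picoseconds from state IV to state III: 3.0105.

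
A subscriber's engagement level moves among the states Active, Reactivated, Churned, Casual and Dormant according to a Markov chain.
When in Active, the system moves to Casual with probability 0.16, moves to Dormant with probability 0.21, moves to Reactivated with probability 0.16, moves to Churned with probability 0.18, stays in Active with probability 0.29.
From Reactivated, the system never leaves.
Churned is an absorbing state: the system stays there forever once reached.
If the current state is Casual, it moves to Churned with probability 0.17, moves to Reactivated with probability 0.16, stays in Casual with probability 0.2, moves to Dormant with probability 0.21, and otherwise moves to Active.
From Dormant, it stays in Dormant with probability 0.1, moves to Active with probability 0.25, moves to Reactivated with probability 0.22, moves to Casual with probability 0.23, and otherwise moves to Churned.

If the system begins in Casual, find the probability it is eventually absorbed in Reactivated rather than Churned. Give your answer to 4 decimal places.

Let h(s) be the probability of absorption at Reactivated starting from transient state s. Then h(Reactivated) = 1 and h(Churned) = 0. By first-step analysis:
h(Active) = 0.29·h(Active) + 0.16·1 + 0.18·0 + 0.16·h(Casual) + 0.21·h(Dormant)
h(Casual) = 0.26·h(Active) + 0.16·1 + 0.17·0 + 0.2·h(Casual) + 0.21·h(Dormant)
h(Dormant) = 0.25·h(Active) + 0.22·1 + 0.2·0 + 0.23·h(Casual) + 0.1·h(Dormant)
Solving: h(Active) = 0.4850, h(Casual) = 0.4900, h(Dormant) = 0.5044.
Starting from Casual, the probability is 0.4900.

0.4900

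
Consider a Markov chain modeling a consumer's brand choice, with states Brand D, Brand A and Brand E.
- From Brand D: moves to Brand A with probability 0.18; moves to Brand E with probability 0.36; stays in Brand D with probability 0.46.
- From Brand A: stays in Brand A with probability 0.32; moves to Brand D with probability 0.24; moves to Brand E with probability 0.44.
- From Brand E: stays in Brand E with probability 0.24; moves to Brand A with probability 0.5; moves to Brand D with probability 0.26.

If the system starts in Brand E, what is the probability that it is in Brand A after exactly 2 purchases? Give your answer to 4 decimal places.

0.3268

Sum over the intermediate state after 1 purchase:
P = P(Brand E→Brand D)·P(Brand D→Brand A) + P(Brand E→Brand A)·P(Brand A→Brand A) + P(Brand E→Brand E)·P(Brand E→Brand A)
  = 0.26×0.18 + 0.5×0.32 + 0.24×0.5
  = 0.0468 + 0.1600 + 0.1200 = 0.3268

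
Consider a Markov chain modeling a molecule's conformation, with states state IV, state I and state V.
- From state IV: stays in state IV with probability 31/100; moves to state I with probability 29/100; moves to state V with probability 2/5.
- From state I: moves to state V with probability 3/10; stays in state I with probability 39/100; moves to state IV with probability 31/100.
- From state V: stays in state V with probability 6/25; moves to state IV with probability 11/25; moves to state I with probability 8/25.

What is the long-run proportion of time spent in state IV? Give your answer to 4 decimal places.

Let the stationary distribution be π with π = πP and π_1 + π_2 + π_3 = 1.
π_1 = 0.31·π_1 + 0.31·π_2 + 0.44·π_3
π_2 = 0.29·π_1 + 0.39·π_2 + 0.32·π_3
Solving with the normalization constraint gives π = (0.3511, 0.3328, 0.3161).
So the stationary probability of state IV is 0.3511.

0.3511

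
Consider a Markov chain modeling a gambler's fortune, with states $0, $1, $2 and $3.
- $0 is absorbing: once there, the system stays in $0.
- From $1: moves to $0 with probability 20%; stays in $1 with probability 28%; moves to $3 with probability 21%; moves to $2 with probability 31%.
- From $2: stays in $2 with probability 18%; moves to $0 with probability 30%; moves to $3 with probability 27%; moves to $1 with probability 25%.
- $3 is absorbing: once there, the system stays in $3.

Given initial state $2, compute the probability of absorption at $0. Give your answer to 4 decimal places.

0.5186

Let h(s) be the probability of absorption at $0 starting from transient state s. Then h($0) = 1 and h($3) = 0. By first-step analysis:
h($1) = 0.2·1 + 0.28·h($1) + 0.31·h($2) + 0.21·0
h($2) = 0.3·1 + 0.25·h($1) + 0.18·h($2) + 0.27·0
Solving: h($1) = 0.5011, h($2) = 0.5186.
Starting from $2, the probability is 0.5186.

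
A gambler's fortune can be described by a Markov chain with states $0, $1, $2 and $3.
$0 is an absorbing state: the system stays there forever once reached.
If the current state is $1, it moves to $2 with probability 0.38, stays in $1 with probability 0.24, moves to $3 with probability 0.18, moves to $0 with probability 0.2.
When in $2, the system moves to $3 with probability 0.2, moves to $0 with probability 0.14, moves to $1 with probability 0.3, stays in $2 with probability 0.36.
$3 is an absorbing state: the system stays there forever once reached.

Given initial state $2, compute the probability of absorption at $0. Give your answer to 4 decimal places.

Let h(s) be the probability of absorption at $0 starting from transient state s. Then h($0) = 1 and h($3) = 0. By first-step analysis:
h($1) = 0.2·1 + 0.24·h($1) + 0.38·h($2) + 0.18·0
h($2) = 0.14·1 + 0.3·h($1) + 0.36·h($2) + 0.2·0
Solving: h($1) = 0.4866, h($2) = 0.4468.
Starting from $2, the probability is 0.4468.

0.4468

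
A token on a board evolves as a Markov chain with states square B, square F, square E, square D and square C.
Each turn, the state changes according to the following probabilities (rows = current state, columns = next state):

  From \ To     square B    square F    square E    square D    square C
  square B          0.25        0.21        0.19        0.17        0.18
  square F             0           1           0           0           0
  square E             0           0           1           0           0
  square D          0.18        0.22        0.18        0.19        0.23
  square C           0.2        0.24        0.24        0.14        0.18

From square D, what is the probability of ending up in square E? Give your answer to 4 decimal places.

Let h(s) be the probability of absorption at square E starting from transient state s. Then h(square E) = 1 and h(square F) = 0. By first-step analysis:
h(square B) = 0.25·h(square B) + 0.21·0 + 0.19·1 + 0.17·h(square D) + 0.18·h(square C)
h(square D) = 0.18·h(square B) + 0.22·0 + 0.18·1 + 0.19·h(square D) + 0.23·h(square C)
h(square C) = 0.2·h(square B) + 0.24·0 + 0.24·1 + 0.14·h(square D) + 0.18·h(square C)
Solving: h(square B) = 0.4764, h(square D) = 0.4668, h(square C) = 0.4886.
Starting from square D, the probability is 0.4668.

0.4668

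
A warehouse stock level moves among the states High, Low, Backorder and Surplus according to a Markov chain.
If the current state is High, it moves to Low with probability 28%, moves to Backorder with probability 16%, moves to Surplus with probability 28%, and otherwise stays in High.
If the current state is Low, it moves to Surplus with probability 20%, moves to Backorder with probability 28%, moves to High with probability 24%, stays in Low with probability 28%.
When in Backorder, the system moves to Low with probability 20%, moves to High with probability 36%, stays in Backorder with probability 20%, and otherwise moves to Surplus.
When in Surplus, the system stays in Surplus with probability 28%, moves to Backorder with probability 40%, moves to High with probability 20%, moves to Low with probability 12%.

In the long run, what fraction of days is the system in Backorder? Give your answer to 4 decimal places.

0.2571

Let the stationary distribution be π with π = πP and π_1 + π_2 + π_3 + π_4 = 1.
π_1 = 0.28·π_1 + 0.24·π_2 + 0.36·π_3 + 0.2·π_4
π_2 = 0.28·π_1 + 0.28·π_2 + 0.2·π_3 + 0.12·π_4
π_3 = 0.16·π_1 + 0.28·π_2 + 0.2·π_3 + 0.4·π_4
Solving with the normalization constraint gives π = (0.2716, 0.2191, 0.2571, 0.2522).
So the stationary probability of Backorder is 0.2571.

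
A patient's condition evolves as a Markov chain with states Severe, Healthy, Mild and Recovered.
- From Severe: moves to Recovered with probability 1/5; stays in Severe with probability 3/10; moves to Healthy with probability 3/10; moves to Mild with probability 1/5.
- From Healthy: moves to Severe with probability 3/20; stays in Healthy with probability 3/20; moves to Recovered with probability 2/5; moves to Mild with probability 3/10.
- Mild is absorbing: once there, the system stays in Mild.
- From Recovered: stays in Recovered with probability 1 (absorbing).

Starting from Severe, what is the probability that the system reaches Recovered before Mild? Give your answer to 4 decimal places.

Let h(s) be the probability of absorption at Recovered starting from transient state s. Then h(Recovered) = 1 and h(Mild) = 0. By first-step analysis:
h(Severe) = 0.3·h(Severe) + 0.3·h(Healthy) + 0.2·0 + 0.2·1
h(Healthy) = 0.15·h(Severe) + 0.15·h(Healthy) + 0.3·0 + 0.4·1
Solving: h(Severe) = 0.5273, h(Healthy) = 0.5636.
Starting from Severe, the probability is 0.5273.

0.5273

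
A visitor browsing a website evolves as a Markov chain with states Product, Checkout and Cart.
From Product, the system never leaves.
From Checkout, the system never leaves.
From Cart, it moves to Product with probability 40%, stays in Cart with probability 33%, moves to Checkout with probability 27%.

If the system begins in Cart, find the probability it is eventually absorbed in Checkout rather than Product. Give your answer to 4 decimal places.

0.4030

Let h(s) be the probability of absorption at Checkout starting from transient state s. Then h(Checkout) = 1 and h(Product) = 0. By first-step analysis:
h(Cart) = 0.4·0 + 0.27·1 + 0.33·h(Cart)
Solving: h(Cart) = 0.4030.
Starting from Cart, the probability is 0.4030.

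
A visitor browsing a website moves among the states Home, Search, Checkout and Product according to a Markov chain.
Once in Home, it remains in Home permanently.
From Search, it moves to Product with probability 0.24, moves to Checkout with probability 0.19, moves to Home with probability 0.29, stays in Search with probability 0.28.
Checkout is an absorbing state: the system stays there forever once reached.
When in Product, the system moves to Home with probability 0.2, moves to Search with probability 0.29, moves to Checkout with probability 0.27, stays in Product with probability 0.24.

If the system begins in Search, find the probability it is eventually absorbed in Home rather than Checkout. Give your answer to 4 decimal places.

0.5620

Let h(s) be the probability of absorption at Home starting from transient state s. Then h(Home) = 1 and h(Checkout) = 0. By first-step analysis:
h(Search) = 0.29·1 + 0.28·h(Search) + 0.19·0 + 0.24·h(Product)
h(Product) = 0.2·1 + 0.29·h(Search) + 0.27·0 + 0.24·h(Product)
Solving: h(Search) = 0.5620, h(Product) = 0.4776.
Starting from Search, the probability is 0.5620.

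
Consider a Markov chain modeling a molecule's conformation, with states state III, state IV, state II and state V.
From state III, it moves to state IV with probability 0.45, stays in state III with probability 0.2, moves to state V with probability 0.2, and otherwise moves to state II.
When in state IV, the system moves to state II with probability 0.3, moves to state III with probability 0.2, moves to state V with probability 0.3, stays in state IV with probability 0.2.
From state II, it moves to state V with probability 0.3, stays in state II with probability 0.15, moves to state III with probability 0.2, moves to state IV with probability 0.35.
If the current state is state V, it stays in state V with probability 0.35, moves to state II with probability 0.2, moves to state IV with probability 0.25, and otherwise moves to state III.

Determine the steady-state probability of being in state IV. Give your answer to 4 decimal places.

0.2961

Let the stationary distribution be π with π = πP and π_1 + π_2 + π_3 + π_4 = 1.
π_1 = 0.2·π_1 + 0.2·π_2 + 0.2·π_3 + 0.2·π_4
π_2 = 0.45·π_1 + 0.2·π_2 + 0.35·π_3 + 0.25·π_4
π_3 = 0.15·π_1 + 0.3·π_2 + 0.15·π_3 + 0.2·π_4
Solving with the normalization constraint gives π = (0.2000, 0.2961, 0.2092, 0.2947).
So the stationary probability of state IV is 0.2961.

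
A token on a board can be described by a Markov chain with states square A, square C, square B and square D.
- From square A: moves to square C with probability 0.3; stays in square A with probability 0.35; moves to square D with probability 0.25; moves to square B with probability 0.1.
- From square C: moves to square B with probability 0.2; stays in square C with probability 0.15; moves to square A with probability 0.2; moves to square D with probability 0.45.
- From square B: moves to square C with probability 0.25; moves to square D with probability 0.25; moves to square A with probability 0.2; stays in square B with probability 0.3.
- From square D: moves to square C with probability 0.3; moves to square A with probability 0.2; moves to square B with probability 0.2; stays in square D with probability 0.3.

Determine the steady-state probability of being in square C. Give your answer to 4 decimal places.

Let the stationary distribution be π with π = πP and π_1 + π_2 + π_3 + π_4 = 1.
π_1 = 0.35·π_1 + 0.2·π_2 + 0.2·π_3 + 0.2·π_4
π_2 = 0.3·π_1 + 0.15·π_2 + 0.25·π_3 + 0.3·π_4
π_3 = 0.1·π_1 + 0.2·π_2 + 0.3·π_3 + 0.2·π_4
Solving with the normalization constraint gives π = (0.2353, 0.2523, 0.1961, 0.3163).
So the stationary probability of square C is 0.2523.

0.2523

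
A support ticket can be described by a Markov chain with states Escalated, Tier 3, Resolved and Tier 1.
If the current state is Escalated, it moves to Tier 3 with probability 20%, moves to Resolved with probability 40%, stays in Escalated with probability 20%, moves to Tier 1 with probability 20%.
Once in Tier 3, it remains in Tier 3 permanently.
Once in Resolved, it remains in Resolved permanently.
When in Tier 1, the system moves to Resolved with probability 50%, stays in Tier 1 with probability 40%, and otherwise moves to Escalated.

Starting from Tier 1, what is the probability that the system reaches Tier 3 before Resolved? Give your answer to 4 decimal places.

0.0435

Let h(s) be the probability of absorption at Tier 3 starting from transient state s. Then h(Tier 3) = 1 and h(Resolved) = 0. By first-step analysis:
h(Escalated) = 0.2·h(Escalated) + 0.2·1 + 0.4·0 + 0.2·h(Tier 1)
h(Tier 1) = 0.1·h(Escalated) + 0.5·0 + 0.4·h(Tier 1)
Solving: h(Escalated) = 0.2609, h(Tier 1) = 0.0435.
Starting from Tier 1, the probability is 0.0435.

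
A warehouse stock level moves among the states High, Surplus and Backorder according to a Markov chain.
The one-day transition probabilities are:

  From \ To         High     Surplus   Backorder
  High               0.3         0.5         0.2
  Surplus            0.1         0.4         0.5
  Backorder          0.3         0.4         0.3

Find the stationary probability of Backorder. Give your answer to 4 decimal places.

Let the stationary distribution be π with π = πP and π_1 + π_2 + π_3 = 1.
π_1 = 0.3·π_1 + 0.1·π_2 + 0.3·π_3
π_2 = 0.5·π_1 + 0.4·π_2 + 0.4·π_3
Solving with the normalization constraint gives π = (0.2157, 0.4216, 0.3627).
So the stationary probability of Backorder is 0.3627.

0.3627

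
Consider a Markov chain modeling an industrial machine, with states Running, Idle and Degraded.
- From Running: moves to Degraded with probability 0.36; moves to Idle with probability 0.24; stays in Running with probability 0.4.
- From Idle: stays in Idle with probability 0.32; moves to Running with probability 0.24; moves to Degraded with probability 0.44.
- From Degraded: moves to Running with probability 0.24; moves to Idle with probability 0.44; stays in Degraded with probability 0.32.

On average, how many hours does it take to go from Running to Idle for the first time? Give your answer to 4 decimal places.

Let t(s) be the expected number of hours to first reach Idle from state s, with t(Idle) = 0. Conditioning on the first hour:
t(Running) = 1 + 0.4·t(Running) + 0.36·t(Degraded)
t(Degraded) = 1 + 0.24·t(Running) + 0.32·t(Degraded)
Solving: t(Running) = 3.2338, t(Degraded) = 2.6119.
Expected hours from Running to Idle: 3.2338.

3.2338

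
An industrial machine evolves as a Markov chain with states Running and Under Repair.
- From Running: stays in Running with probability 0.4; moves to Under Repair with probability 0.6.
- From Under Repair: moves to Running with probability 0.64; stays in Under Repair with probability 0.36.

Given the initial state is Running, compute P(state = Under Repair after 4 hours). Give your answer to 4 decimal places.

Propagate the distribution vector 4 hours from Running.
After 0 hours: (1.0000, 0.0000)
After 1 hour: (0.4000, 0.6000)
After 2 hours: (0.5440, 0.4560)
After 3 hours: (0.5094, 0.4906)
After 4 hours: (0.5177, 0.4823)
P(in Under Repair after 4 hours) = 0.4823

0.4823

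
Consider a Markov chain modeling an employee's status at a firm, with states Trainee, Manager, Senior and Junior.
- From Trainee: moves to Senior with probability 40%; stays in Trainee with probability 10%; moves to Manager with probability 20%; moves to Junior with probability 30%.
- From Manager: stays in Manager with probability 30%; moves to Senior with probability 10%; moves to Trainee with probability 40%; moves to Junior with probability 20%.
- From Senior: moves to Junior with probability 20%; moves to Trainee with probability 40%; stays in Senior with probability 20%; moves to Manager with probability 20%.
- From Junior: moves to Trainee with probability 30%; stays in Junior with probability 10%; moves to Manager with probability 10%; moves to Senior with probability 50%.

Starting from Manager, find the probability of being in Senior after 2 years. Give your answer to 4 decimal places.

0.3100

Propagate the distribution vector 2 years from Manager.
After 0 years: (0.0000, 1.0000, 0.0000, 0.0000)
After 1 year: (0.4000, 0.3000, 0.1000, 0.2000)
After 2 years: (0.2600, 0.2100, 0.3100, 0.2200)
P(in Senior after 2 years) = 0.3100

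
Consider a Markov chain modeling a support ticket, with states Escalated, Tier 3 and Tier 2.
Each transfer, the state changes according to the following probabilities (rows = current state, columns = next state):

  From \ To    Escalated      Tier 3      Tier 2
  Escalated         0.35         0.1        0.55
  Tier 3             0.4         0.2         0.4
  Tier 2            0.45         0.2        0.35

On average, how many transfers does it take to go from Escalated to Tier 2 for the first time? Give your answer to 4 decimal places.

Let t(s) be the expected number of transfers to first reach Tier 2 from state s, with t(Tier 2) = 0. Conditioning on the first transfer:
t(Escalated) = 1 + 0.35·t(Escalated) + 0.1·t(Tier 3)
t(Tier 3) = 1 + 0.4·t(Escalated) + 0.2·t(Tier 3)
Solving: t(Escalated) = 1.8750, t(Tier 3) = 2.1875.
Expected transfers from Escalated to Tier 2: 1.8750.

1.8750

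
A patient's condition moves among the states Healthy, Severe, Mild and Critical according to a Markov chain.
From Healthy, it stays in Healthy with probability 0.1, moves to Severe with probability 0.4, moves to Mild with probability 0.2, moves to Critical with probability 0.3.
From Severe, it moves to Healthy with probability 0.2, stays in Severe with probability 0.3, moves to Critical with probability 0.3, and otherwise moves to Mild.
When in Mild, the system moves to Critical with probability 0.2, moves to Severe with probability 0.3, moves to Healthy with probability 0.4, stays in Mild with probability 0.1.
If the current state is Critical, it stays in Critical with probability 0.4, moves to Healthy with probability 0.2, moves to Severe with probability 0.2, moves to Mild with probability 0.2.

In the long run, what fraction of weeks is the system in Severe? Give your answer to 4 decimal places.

0.2902

Let the stationary distribution be π with π = πP and π_1 + π_2 + π_3 + π_4 = 1.
π_1 = 0.1·π_1 + 0.2·π_2 + 0.4·π_3 + 0.2·π_4
π_2 = 0.4·π_1 + 0.3·π_2 + 0.3·π_3 + 0.2·π_4
π_3 = 0.2·π_1 + 0.2·π_2 + 0.1·π_3 + 0.2·π_4
Solving with the normalization constraint gives π = (0.2149, 0.2902, 0.1818, 0.3131).
So the stationary probability of Severe is 0.2902.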